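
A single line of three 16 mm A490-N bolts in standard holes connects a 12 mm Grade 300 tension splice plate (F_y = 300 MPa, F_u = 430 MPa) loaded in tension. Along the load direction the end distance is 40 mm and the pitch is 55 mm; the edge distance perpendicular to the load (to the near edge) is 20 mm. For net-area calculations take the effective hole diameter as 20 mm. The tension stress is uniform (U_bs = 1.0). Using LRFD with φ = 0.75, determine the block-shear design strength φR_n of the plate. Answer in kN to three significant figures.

Shear plane L_v = 40 + 2·55 = 150 mm; A_gv = 150 × 12 = 1800 mm².
A_nv = (150 − 2.5·20) × 12 = 1200 mm².
A_nt = (20 − 0.5·20) × 12 = 120 mm².
0.6 F_u A_nv = 309.6 kN; 0.6 F_y A_gv = 324 kN → shear rupture governs the shear term.
R_n = 309.6 + 1.0 × 430 × 120 / 1000 = 361.2 kN.
Design strength φR_n = 0.75 × 361.2 = 271 kN.

271 kN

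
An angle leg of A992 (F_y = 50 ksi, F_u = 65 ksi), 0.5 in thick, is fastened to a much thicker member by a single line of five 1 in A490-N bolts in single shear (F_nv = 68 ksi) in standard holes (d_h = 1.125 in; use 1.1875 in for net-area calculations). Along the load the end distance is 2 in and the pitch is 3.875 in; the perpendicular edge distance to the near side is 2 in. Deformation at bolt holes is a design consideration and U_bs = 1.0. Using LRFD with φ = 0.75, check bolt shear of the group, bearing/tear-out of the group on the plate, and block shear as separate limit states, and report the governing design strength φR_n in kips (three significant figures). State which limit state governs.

Bolt shear: A_b = π·1²/4 = 0.7854 in²; R_n = 68 × 0.7854 × 5 × 1 = 267 kips → 0.75 × 267 = 200 kips.
Bearing: edge l_c = 1.438, r_n = 56.06 kips; interior l_c = 2.75, r_n = 78 kips; R_n = 56.06 + 4·78 = 368.1 kips → 276 kips.
Block shear: A_gv = 8.75, A_nv = 6.078, A_nt = 0.7031 in²; R_n = min(0.6F_uA_nv, 0.6F_yA_gv) + U_bs·F_u·A_nt = 282.8 kips → 212 kips.
Bolt shear governs: 200 kips.

200 kips (bolt shear governs)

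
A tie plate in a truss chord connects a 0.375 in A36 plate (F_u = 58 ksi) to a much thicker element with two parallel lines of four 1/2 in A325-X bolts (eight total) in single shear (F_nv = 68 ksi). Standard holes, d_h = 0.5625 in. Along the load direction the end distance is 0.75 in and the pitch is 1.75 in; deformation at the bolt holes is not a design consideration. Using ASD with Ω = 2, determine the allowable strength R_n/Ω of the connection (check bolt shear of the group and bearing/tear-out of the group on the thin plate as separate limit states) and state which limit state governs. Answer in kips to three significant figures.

53.4 kips (bolt shear governs)

Bolt shear: A_b = π·0.5²/4 = 0.1963 in²; R_n = 68 × 0.1963 × 8 × 1 = 106.8 kips → 106.8 / 2 = 53.4 kips.
Bearing (1.5 l_c t F_u ≤ 3.0 d t F_u): upper limit = 3.0·0.5·0.375·58 = 32.62 kips.
  Edge l_c = 0.75 − 0.5625/2 = 0.4688 → r_n = 15.29 kips; interior l_c = 1.75 − 0.5625 = 1.188 → r_n = 32.62 kips.
  R_n,bearing = 2·15.29 + 6·32.62 = 226.3 kips → 226.3 / 2 = 113 kips.
Bolt shear governs: 53.4 kips.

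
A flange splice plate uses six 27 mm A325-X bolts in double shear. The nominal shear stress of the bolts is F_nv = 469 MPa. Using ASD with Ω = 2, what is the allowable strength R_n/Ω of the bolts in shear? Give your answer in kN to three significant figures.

1610 kN

A_b = π × 27² / 4 = 572.6 mm².
R_n = F_nv · A_b · n · n_s = 469 × 572.6 × 6 × 2 / 1000 = 3222 kN.
Allowable strength R_n/Ω = 3222 / 2 = 1610 kN.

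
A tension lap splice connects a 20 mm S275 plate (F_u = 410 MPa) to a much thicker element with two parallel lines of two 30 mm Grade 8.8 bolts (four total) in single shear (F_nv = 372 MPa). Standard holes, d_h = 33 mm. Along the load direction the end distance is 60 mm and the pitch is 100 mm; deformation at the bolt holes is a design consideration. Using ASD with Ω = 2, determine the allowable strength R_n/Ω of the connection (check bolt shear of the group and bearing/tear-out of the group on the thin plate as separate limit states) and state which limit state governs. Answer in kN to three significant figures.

526 kN (bolt shear governs)

Bolt shear: A_b = π·30²/4 = 706.9 mm²; R_n = 372 × 706.9 × 4 × 1 / 1000 = 1052 kN → 1052 / 2 = 526 kN.
Bearing (1.2 l_c t F_u ≤ 2.4 d t F_u): upper limit = 2.4·30·20·410 / 1000 = 590.4 kN.
  Edge l_c = 60 − 33/2 = 43.5 → r_n = 428 kN; interior l_c = 100 − 33 = 67 → r_n = 590.4 kN.
  R_n,bearing = 2·428 + 2·590.4 = 2037 kN → 2037 / 2 = 1020 kN.
Bolt shear governs: 526 kN.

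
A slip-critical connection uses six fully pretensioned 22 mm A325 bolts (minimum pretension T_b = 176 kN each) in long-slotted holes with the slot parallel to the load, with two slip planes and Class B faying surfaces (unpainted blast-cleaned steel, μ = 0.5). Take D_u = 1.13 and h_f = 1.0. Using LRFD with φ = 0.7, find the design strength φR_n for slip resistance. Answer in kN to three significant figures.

R_n = μ · D_u · h_f · T_b · n_s · n_b = 0.5 × 1.13 × 1.0 × 176 × 2 × 6 = 1193 kN.
Design strength φR_n = 0.7 × 1193 = 835 kN.

835 kN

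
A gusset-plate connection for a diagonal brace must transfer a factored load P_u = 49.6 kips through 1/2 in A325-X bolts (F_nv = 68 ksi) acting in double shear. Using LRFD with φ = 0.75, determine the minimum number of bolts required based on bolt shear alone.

A_b = π·0.5²/4 = 0.1963 in².
Per-bolt design strength φR_n = 0.75 × 68 × 0.1963 × 2 = 20.03 kips.
n ≥ 49.6 / 20.03 = 2.477 → use 3 bolts.

3 bolts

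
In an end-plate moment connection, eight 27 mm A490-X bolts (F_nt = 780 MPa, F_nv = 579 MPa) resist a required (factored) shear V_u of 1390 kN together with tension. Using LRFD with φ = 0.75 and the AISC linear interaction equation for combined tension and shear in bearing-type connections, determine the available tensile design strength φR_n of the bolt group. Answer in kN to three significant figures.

1610 kN

A_b = π·27²/4 = 572.6 mm²; f_rv = 1390 × 1000 / (8 × 572.6) = 303.5 MPa.
F'_nt = 1.3 F_nt − (F_nt / φF_nv) f_rv = 1.3·780 − (780/(0.75·579))·303.5 = 468.9 MPa, capped at F_nt → F'_nt = 468.9 MPa.
R_n = F'_nt · A_b · n = 468.9 × 572.6 × 8 / 1000 = 2148 kN.
Design strength φR_n = 0.75 × 2148 = 1610 kN.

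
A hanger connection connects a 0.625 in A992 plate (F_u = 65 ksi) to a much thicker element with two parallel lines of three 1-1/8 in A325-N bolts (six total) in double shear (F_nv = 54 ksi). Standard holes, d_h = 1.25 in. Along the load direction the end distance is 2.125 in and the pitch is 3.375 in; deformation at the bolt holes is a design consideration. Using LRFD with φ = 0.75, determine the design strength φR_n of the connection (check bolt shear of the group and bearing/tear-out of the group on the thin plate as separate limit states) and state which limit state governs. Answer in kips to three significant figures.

Bolt shear: A_b = π·1.125²/4 = 0.994 in²; R_n = 54 × 0.994 × 6 × 2 = 644.1 kips → 0.75 × 644.1 = 483 kips.
Bearing (1.2 l_c t F_u ≤ 2.4 d t F_u): upper limit = 2.4·1.125·0.625·65 = 109.7 kips.
  Edge l_c = 2.125 − 1.25/2 = 1.5 → r_n = 73.12 kips; interior l_c = 3.375 − 1.25 = 2.125 → r_n = 103.6 kips.
  R_n,bearing = 2·73.12 + 4·103.6 = 560.6 kips → 0.75 × 560.6 = 420 kips.
Bearing governs: 420 kips.

420 kips (bearing governs)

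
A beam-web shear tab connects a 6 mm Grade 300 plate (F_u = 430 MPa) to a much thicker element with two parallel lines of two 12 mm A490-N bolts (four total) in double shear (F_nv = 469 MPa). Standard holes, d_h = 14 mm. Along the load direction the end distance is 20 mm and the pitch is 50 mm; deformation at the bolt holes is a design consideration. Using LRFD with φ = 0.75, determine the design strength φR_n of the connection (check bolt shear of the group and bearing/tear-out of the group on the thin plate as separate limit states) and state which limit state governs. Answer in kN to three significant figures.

Bolt shear: A_b = π·12²/4 = 113.1 mm²; R_n = 469 × 113.1 × 4 × 2 / 1000 = 424.3 kN → 0.75 × 424.3 = 318 kN.
Bearing (1.2 l_c t F_u ≤ 2.4 d t F_u): upper limit = 2.4·12·6·430 / 1000 = 74.3 kN.
  Edge l_c = 20 − 14/2 = 13 → r_n = 40.25 kN; interior l_c = 50 − 14 = 36 → r_n = 74.3 kN.
  R_n,bearing = 2·40.25 + 2·74.3 = 229.1 kN → 0.75 × 229.1 = 172 kN.
Bearing governs: 172 kN.

172 kN (bearing governs)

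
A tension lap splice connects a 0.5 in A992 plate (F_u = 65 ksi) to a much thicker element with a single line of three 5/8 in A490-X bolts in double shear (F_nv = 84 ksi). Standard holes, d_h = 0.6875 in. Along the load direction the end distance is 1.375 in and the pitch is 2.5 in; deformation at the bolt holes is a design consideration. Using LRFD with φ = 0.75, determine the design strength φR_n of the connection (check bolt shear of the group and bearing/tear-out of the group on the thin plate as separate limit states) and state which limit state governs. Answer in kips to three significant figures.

103 kips (bearing governs)

Bolt shear: A_b = π·0.625²/4 = 0.3068 in²; R_n = 84 × 0.3068 × 3 × 2 = 154.6 kips → 0.75 × 154.6 = 116 kips.
Bearing (1.2 l_c t F_u ≤ 2.4 d t F_u): upper limit = 2.4·0.625·0.5·65 = 48.75 kips.
  Edge l_c = 1.375 − 0.6875/2 = 1.031 → r_n = 40.22 kips; interior l_c = 2.5 − 0.6875 = 1.812 → r_n = 48.75 kips.
  R_n,bearing = 1·40.22 + 2·48.75 = 137.7 kips → 0.75 × 137.7 = 103 kips.
Bearing governs: 103 kips.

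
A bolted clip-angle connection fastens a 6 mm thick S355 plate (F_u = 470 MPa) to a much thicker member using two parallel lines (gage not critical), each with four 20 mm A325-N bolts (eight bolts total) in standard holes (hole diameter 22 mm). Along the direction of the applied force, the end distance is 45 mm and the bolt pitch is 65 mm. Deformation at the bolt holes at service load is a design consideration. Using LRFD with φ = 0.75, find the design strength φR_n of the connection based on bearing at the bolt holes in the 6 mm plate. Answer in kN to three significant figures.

Per bolt r_n = 1.2 l_c t F_u ≤ 2.4 d t F_u; upper limit = 2.4 × 20 × 6 × 470 / 1000 = 135.4 kN.
Edge bolt: l_c = 45 − 22/2 = 34 mm → 1.2 × 34 × 6 × 470 / 1000 = 115.1 → r_n = 115.1 kN.
Interior bolts: l_c = 65 − 22 = 43 mm → 1.2 × 43 × 6 × 470 / 1000 = 145.5 → r_n = 135.4 kN.
R_n = 2 × 115.1 + 6 × 135.4 = 1042 kN.
Design strength φR_n = 0.75 × 1042 = 782 kN.

782 kN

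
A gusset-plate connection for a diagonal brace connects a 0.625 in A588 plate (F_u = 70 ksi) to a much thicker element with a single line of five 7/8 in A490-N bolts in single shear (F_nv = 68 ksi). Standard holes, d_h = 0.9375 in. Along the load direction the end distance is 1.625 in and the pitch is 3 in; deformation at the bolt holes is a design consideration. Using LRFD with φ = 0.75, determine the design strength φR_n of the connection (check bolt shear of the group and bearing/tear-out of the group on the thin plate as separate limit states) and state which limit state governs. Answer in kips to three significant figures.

153 kips (bolt shear governs)

Bolt shear: A_b = π·0.875²/4 = 0.6013 in²; R_n = 68 × 0.6013 × 5 × 1 = 204.4 kips → 0.75 × 204.4 = 153 kips.
Bearing (1.2 l_c t F_u ≤ 2.4 d t F_u): upper limit = 2.4·0.875·0.625·70 = 91.88 kips.
  Edge l_c = 1.625 − 0.9375/2 = 1.156 → r_n = 60.7 kips; interior l_c = 3 − 0.9375 = 2.062 → r_n = 91.88 kips.
  R_n,bearing = 1·60.7 + 4·91.88 = 428.2 kips → 0.75 × 428.2 = 321 kips.
Bolt shear governs: 153 kips.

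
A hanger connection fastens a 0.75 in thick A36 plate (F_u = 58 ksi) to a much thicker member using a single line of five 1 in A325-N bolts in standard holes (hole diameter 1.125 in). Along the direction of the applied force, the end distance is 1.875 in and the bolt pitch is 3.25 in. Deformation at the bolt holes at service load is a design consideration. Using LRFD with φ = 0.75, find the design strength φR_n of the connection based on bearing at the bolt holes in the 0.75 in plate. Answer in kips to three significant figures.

365 kips

Per bolt r_n = 1.2 l_c t F_u ≤ 2.4 d t F_u; upper limit = 2.4 × 1 × 0.75 × 58 = 104.4 kips.
Edge bolt: l_c = 1.875 − 1.125/2 = 1.312 in → 1.2 × 1.312 × 0.75 × 58 = 68.51 → r_n = 68.51 kips.
Interior bolts: l_c = 3.25 − 1.125 = 2.125 in → 1.2 × 2.125 × 0.75 × 58 = 110.9 → r_n = 104.4 kips.
R_n = 1 × 68.51 + 4 × 104.4 = 486.1 kips.
Design strength φR_n = 0.75 × 486.1 = 365 kips.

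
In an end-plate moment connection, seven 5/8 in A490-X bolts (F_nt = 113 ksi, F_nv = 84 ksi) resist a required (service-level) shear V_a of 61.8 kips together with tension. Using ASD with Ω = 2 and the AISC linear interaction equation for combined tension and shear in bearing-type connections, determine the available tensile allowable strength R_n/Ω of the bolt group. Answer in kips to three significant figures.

74.6 kips

A_b = π·0.625²/4 = 0.3068 in²; f_rv = 61.8 / (7 × 0.3068) = 28.78 ksi.
F'_nt = 1.3 F_nt − (Ω F_nt / F_nv) f_rv = 1.3·113 − (2·113/84)·28.78 = 69.48 ksi, capped at F_nt → F'_nt = 69.48 ksi.
R_n = F'_nt · A_b · n = 69.48 × 0.3068 × 7 = 149.2 kips.
Allowable strength R_n/Ω = 149.2 / 2 = 74.6 kips.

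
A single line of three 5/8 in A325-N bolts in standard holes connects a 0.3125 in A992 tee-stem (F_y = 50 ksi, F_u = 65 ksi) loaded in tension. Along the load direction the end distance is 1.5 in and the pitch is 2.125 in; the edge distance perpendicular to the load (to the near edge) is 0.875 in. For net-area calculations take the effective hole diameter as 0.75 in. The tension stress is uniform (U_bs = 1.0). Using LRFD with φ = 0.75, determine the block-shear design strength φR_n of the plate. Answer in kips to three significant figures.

Shear plane L_v = 1.5 + 2·2.125 = 5.75 in; A_gv = 5.75 × 0.3125 = 1.797 in².
A_nv = (5.75 − 2.5·0.75) × 0.3125 = 1.211 in².
A_nt = (0.875 − 0.5·0.75) × 0.3125 = 0.1562 in².
0.6 F_u A_nv = 47.23 kips; 0.6 F_y A_gv = 53.91 kips → shear rupture governs the shear term.
R_n = 47.23 + 1.0 × 65 × 0.1562 = 57.38 kips.
Design strength φR_n = 0.75 × 57.38 = 43 kips.

43 kips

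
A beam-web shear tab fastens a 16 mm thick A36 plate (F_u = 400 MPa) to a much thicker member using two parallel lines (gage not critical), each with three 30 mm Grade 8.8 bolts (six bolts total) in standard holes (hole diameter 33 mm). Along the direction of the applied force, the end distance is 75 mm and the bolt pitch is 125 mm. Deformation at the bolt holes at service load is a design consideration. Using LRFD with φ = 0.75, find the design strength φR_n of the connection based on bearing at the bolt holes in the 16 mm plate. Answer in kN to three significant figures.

Per bolt r_n = 1.2 l_c t F_u ≤ 2.4 d t F_u; upper limit = 2.4 × 30 × 16 × 400 / 1000 = 460.8 kN.
Edge bolt: l_c = 75 − 33/2 = 58.5 mm → 1.2 × 58.5 × 16 × 400 / 1000 = 449.3 → r_n = 449.3 kN.
Interior bolts: l_c = 125 − 33 = 92 mm → 1.2 × 92 × 16 × 400 / 1000 = 706.6 → r_n = 460.8 kN.
R_n = 2 × 449.3 + 4 × 460.8 = 2742 kN.
Design strength φR_n = 0.75 × 2742 = 2060 kN.

2060 kN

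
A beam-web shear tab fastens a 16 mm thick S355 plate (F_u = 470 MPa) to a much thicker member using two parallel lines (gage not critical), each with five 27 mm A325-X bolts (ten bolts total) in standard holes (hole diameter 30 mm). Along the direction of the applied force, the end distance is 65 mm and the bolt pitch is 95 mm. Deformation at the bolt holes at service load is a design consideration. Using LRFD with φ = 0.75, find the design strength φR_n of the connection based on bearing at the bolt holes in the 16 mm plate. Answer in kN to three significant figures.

Per bolt r_n = 1.2 l_c t F_u ≤ 2.4 d t F_u; upper limit = 2.4 × 27 × 16 × 470 / 1000 = 487.3 kN.
Edge bolt: l_c = 65 − 30/2 = 50 mm → 1.2 × 50 × 16 × 470 / 1000 = 451.2 → r_n = 451.2 kN.
Interior bolts: l_c = 95 − 30 = 65 mm → 1.2 × 65 × 16 × 470 / 1000 = 586.6 → r_n = 487.3 kN.
R_n = 2 × 451.2 + 8 × 487.3 = 4801 kN.
Design strength φR_n = 0.75 × 4801 = 3600 kN.

3600 kN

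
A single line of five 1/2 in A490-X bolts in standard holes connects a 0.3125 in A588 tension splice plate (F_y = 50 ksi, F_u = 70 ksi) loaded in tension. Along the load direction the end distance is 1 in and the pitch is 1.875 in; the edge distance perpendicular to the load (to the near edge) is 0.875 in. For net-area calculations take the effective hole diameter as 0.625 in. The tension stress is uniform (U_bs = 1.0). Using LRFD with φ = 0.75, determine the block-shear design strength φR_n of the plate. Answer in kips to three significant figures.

65.2 kips

Shear plane L_v = 1 + 4·1.875 = 8.5 in; A_gv = 8.5 × 0.3125 = 2.656 in².
A_nv = (8.5 − 4.5·0.625) × 0.3125 = 1.777 in².
A_nt = (0.875 − 0.5·0.625) × 0.3125 = 0.1758 in².
0.6 F_u A_nv = 74.65 kips; 0.6 F_y A_gv = 79.69 kips → shear rupture governs the shear term.
R_n = 74.65 + 1.0 × 70 × 0.1758 = 86.95 kips.
Design strength φR_n = 0.75 × 86.95 = 65.2 kips.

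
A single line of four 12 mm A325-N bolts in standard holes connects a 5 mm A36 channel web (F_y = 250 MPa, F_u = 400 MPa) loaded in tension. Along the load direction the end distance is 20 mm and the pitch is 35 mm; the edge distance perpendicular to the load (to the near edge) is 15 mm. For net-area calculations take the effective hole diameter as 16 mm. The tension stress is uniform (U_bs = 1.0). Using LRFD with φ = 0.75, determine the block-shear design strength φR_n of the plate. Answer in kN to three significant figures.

72.6 kN

Shear plane L_v = 20 + 3·35 = 125 mm; A_gv = 125 × 5 = 625 mm².
A_nv = (125 − 3.5·16) × 5 = 345 mm².
A_nt = (15 − 0.5·16) × 5 = 35 mm².
0.6 F_u A_nv = 82.8 kN; 0.6 F_y A_gv = 93.75 kN → shear rupture governs the shear term.
R_n = 82.8 + 1.0 × 400 × 35 / 1000 = 96.8 kN.
Design strength φR_n = 0.75 × 96.8 = 72.6 kN.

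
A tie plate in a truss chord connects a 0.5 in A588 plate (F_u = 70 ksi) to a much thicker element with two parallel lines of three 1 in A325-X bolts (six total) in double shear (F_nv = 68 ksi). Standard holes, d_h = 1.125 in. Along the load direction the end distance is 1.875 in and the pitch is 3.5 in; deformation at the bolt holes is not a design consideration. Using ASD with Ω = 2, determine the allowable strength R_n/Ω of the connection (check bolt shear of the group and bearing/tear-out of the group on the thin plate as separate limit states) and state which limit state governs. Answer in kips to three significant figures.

Bolt shear: A_b = π·1²/4 = 0.7854 in²; R_n = 68 × 0.7854 × 6 × 2 = 640.9 kips → 640.9 / 2 = 320 kips.
Bearing (1.5 l_c t F_u ≤ 3.0 d t F_u): upper limit = 3.0·1·0.5·70 = 105 kips.
  Edge l_c = 1.875 − 1.125/2 = 1.312 → r_n = 68.91 kips; interior l_c = 3.5 − 1.125 = 2.375 → r_n = 105 kips.
  R_n,bearing = 2·68.91 + 4·105 = 557.8 kips → 557.8 / 2 = 279 kips.
Bearing governs: 279 kips.

279 kips (bearing governs)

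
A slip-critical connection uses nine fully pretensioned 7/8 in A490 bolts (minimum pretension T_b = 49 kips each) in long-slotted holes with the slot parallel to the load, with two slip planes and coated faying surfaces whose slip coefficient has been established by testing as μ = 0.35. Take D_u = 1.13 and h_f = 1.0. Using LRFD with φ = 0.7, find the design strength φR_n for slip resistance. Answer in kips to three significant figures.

244 kips

R_n = μ · D_u · h_f · T_b · n_s · n_b = 0.35 × 1.13 × 1.0 × 49 × 2 × 9 = 348.8 kips.
Design strength φR_n = 0.7 × 348.8 = 244 kips.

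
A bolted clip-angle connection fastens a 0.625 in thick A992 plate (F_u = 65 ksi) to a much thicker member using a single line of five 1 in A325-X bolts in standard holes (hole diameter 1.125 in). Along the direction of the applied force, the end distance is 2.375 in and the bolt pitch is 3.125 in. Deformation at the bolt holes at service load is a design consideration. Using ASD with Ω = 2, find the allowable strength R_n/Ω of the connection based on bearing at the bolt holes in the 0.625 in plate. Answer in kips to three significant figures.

239 kips

Per bolt r_n = 1.2 l_c t F_u ≤ 2.4 d t F_u; upper limit = 2.4 × 1 × 0.625 × 65 = 97.5 kips.
Edge bolt: l_c = 2.375 − 1.125/2 = 1.812 in → 1.2 × 1.812 × 0.625 × 65 = 88.36 → r_n = 88.36 kips.
Interior bolts: l_c = 3.125 − 1.125 = 2 in → 1.2 × 2 × 0.625 × 65 = 97.5 → r_n = 97.5 kips.
R_n = 1 × 88.36 + 4 × 97.5 = 478.4 kips.
Allowable strength R_n/Ω = 478.4 / 2 = 239 kips.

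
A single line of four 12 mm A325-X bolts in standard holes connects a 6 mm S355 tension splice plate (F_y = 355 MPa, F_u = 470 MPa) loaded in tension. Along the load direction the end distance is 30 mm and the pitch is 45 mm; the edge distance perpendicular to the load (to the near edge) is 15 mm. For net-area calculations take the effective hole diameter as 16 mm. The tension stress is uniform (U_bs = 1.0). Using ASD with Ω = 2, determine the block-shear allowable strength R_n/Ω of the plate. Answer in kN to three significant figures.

Shear plane L_v = 30 + 3·45 = 165 mm; A_gv = 165 × 6 = 990 mm².
A_nv = (165 − 3.5·16) × 6 = 654 mm².
A_nt = (15 − 0.5·16) × 6 = 42 mm².
0.6 F_u A_nv = 184.4 kN; 0.6 F_y A_gv = 210.9 kN → shear rupture governs the shear term.
R_n = 184.4 + 1.0 × 470 × 42 / 1000 = 204.2 kN.
Allowable strength R_n/Ω = 204.2 / 2 = 102 kN.

102 kN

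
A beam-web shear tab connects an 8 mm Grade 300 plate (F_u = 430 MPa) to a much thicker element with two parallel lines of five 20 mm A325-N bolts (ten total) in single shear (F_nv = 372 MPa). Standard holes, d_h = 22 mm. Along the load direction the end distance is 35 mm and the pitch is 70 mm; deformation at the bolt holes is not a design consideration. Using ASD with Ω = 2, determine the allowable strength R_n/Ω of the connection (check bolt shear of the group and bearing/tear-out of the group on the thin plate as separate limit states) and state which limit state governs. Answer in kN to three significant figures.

584 kN (bolt shear governs)

Bolt shear: A_b = π·20²/4 = 314.2 mm²; R_n = 372 × 314.2 × 10 × 1 / 1000 = 1169 kN → 1169 / 2 = 584 kN.
Bearing (1.5 l_c t F_u ≤ 3.0 d t F_u): upper limit = 3.0·20·8·430 / 1000 = 206.4 kN.
  Edge l_c = 35 − 22/2 = 24 → r_n = 123.8 kN; interior l_c = 70 − 22 = 48 → r_n = 206.4 kN.
  R_n,bearing = 2·123.8 + 8·206.4 = 1899 kN → 1899 / 2 = 949 kN.
Bolt shear governs: 584 kN.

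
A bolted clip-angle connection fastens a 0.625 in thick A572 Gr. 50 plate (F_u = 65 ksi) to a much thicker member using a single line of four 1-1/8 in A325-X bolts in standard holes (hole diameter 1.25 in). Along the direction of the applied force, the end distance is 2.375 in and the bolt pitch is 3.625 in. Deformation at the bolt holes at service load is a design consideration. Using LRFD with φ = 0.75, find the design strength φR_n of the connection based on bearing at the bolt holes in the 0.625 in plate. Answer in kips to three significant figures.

Per bolt r_n = 1.2 l_c t F_u ≤ 2.4 d t F_u; upper limit = 2.4 × 1.125 × 0.625 × 65 = 109.7 kips.
Edge bolt: l_c = 2.375 − 1.25/2 = 1.75 in → 1.2 × 1.75 × 0.625 × 65 = 85.31 → r_n = 85.31 kips.
Interior bolts: l_c = 3.625 − 1.25 = 2.375 in → 1.2 × 2.375 × 0.625 × 65 = 115.8 → r_n = 109.7 kips.
R_n = 1 × 85.31 + 3 × 109.7 = 414.4 kips.
Design strength φR_n = 0.75 × 414.4 = 311 kips.

311 kips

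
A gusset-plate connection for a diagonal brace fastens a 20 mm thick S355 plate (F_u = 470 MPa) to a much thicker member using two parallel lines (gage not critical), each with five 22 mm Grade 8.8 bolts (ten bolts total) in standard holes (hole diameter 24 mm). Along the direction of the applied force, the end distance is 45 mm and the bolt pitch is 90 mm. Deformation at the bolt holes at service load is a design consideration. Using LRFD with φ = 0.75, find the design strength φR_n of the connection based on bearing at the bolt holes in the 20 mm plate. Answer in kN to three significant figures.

3540 kN

Per bolt r_n = 1.2 l_c t F_u ≤ 2.4 d t F_u; upper limit = 2.4 × 22 × 20 × 470 / 1000 = 496.3 kN.
Edge bolt: l_c = 45 − 24/2 = 33 mm → 1.2 × 33 × 20 × 470 / 1000 = 372.2 → r_n = 372.2 kN.
Interior bolts: l_c = 90 − 24 = 66 mm → 1.2 × 66 × 20 × 470 / 1000 = 744.5 → r_n = 496.3 kN.
R_n = 2 × 372.2 + 8 × 496.3 = 4715 kN.
Design strength φR_n = 0.75 × 4715 = 3540 kN.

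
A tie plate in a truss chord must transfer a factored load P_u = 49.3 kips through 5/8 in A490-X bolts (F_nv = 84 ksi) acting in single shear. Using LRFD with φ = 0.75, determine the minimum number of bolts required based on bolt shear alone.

3 bolts

A_b = π·0.625²/4 = 0.3068 in².
Per-bolt design strength φR_n = 0.75 × 84 × 0.3068 × 1 = 19.33 kips.
n ≥ 49.3 / 19.33 = 2.551 → use 3 bolts.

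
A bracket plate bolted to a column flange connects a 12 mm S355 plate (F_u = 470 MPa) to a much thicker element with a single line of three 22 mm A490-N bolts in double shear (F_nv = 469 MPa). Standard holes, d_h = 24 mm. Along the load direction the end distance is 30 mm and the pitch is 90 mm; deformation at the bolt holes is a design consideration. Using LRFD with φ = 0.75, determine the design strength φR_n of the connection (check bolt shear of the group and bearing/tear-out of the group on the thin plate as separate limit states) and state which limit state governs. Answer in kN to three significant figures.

Bolt shear: A_b = π·22²/4 = 380.1 mm²; R_n = 469 × 380.1 × 3 × 2 / 1000 = 1070 kN → 0.75 × 1070 = 802 kN.
Bearing (1.2 l_c t F_u ≤ 2.4 d t F_u): upper limit = 2.4·22·12·470 / 1000 = 297.8 kN.
  Edge l_c = 30 − 24/2 = 18 → r_n = 121.8 kN; interior l_c = 90 − 24 = 66 → r_n = 297.8 kN.
  R_n,bearing = 1·121.8 + 2·297.8 = 717.4 kN → 0.75 × 717.4 = 538 kN.
Bearing governs: 538 kN.

538 kN (bearing governs)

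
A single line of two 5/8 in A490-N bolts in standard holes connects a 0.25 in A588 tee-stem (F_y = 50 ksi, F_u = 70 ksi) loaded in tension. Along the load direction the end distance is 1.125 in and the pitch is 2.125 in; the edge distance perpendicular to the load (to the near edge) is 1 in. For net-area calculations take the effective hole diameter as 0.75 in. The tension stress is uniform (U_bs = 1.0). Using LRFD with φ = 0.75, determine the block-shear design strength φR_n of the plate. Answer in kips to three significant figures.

Shear plane L_v = 1.125 + 1·2.125 = 3.25 in; A_gv = 3.25 × 0.25 = 0.8125 in².
A_nv = (3.25 − 1.5·0.75) × 0.25 = 0.5312 in².
A_nt = (1 − 0.5·0.75) × 0.25 = 0.1562 in².
0.6 F_u A_nv = 22.31 kips; 0.6 F_y A_gv = 24.38 kips → shear rupture governs the shear term.
R_n = 22.31 + 1.0 × 70 × 0.1562 = 33.25 kips.
Design strength φR_n = 0.75 × 33.25 = 24.9 kips.

24.9 kips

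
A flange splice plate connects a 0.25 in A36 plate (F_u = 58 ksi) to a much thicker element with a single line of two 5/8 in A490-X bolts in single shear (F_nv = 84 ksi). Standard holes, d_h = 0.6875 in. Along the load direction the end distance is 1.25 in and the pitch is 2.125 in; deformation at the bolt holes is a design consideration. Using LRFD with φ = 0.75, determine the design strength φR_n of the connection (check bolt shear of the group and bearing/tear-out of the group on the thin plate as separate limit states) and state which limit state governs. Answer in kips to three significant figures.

Bolt shear: A_b = π·0.625²/4 = 0.3068 in²; R_n = 84 × 0.3068 × 2 × 1 = 51.54 kips → 0.75 × 51.54 = 38.7 kips.
Bearing (1.2 l_c t F_u ≤ 2.4 d t F_u): upper limit = 2.4·0.625·0.25·58 = 21.75 kips.
  Edge l_c = 1.25 − 0.6875/2 = 0.9062 → r_n = 15.77 kips; interior l_c = 2.125 − 0.6875 = 1.438 → r_n = 21.75 kips.
  R_n,bearing = 1·15.77 + 1·21.75 = 37.52 kips → 0.75 × 37.52 = 28.1 kips.
Bearing governs: 28.1 kips.

28.1 kips (bearing governs)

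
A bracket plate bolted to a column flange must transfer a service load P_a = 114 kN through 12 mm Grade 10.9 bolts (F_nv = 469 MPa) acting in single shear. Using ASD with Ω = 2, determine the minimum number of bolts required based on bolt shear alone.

A_b = π·12²/4 = 113.1 mm².
Per-bolt allowable strength R_n/Ω = 469 × 113.1 × 1 / 1000 / 2 = 26.52 kN.
n ≥ 114 / 26.52 = 4.298 → use 5 bolts.

5 bolts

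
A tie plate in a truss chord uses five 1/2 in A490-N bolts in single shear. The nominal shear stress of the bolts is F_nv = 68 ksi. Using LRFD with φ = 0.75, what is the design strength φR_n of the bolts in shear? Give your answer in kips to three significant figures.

A_b = π × 0.5² / 4 = 0.1963 in².
R_n = F_nv · A_b · n · n_s = 68 × 0.1963 × 5 × 1 = 66.76 kips.
Design strength φR_n = 0.75 × 66.76 = 50.1 kips.

50.1 kips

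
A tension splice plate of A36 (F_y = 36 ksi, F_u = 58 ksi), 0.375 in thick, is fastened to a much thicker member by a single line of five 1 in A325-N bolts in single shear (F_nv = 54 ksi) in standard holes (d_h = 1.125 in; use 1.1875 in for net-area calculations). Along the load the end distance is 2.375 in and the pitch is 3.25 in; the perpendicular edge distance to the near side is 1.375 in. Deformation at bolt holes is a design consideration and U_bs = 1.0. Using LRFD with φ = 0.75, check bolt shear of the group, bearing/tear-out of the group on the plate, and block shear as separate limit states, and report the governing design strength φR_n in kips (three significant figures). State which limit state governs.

106 kips (block shear governs)

Bolt shear: A_b = π·1²/4 = 0.7854 in²; R_n = 54 × 0.7854 × 5 × 1 = 212.1 kips → 0.75 × 212.1 = 159 kips.
Bearing: edge l_c = 1.812, r_n = 47.31 kips; interior l_c = 2.125, r_n = 52.2 kips; R_n = 47.31 + 4·52.2 = 256.1 kips → 192 kips.
Block shear: A_gv = 5.766, A_nv = 3.762, A_nt = 0.293 in²; R_n = min(0.6F_uA_nv, 0.6F_yA_gv) + U_bs·F_u·A_nt = 141.5 kips → 106 kips.
Block shear governs: 106 kips.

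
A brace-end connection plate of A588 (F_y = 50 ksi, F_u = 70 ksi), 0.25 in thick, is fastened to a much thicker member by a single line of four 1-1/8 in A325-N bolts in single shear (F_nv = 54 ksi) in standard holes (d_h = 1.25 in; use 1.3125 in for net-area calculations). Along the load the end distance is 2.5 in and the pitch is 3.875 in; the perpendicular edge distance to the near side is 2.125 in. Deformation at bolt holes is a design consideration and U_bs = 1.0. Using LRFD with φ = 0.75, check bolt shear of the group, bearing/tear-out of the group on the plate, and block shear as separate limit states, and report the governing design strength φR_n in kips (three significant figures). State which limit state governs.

Bolt shear: A_b = π·1.125²/4 = 0.994 in²; R_n = 54 × 0.994 × 4 × 1 = 214.7 kips → 0.75 × 214.7 = 161 kips.
Bearing: edge l_c = 1.875, r_n = 39.38 kips; interior l_c = 2.625, r_n = 47.25 kips; R_n = 39.38 + 3·47.25 = 181.1 kips → 136 kips.
Block shear: A_gv = 3.531, A_nv = 2.383, A_nt = 0.3672 in²; R_n = min(0.6F_uA_nv, 0.6F_yA_gv) + U_bs·F_u·A_nt = 125.8 kips → 94.3 kips.
Block shear governs: 94.3 kips.

94.3 kips (block shear governs)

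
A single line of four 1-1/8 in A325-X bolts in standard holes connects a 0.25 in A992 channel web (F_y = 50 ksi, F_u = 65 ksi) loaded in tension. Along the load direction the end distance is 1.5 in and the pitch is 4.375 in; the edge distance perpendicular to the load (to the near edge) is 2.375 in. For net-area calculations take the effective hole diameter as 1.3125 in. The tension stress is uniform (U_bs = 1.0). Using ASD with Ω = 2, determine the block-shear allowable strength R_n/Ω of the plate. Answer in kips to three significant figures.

62.9 kips

Shear plane L_v = 1.5 + 3·4.375 = 14.62 in; A_gv = 14.62 × 0.25 = 3.656 in².
A_nv = (14.62 − 3.5·1.3125) × 0.25 = 2.508 in².
A_nt = (2.375 − 0.5·1.3125) × 0.25 = 0.4297 in².
0.6 F_u A_nv = 97.8 kips; 0.6 F_y A_gv = 109.7 kips → shear rupture governs the shear term.
R_n = 97.8 + 1.0 × 65 × 0.4297 = 125.7 kips.
Allowable strength R_n/Ω = 125.7 / 2 = 62.9 kips.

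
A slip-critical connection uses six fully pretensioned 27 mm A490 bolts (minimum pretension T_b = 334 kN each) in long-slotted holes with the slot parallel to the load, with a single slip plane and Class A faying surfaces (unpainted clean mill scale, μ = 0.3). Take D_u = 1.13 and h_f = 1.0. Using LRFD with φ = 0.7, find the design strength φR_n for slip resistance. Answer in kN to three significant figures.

476 kN

R_n = μ · D_u · h_f · T_b · n_s · n_b = 0.3 × 1.13 × 1.0 × 334 × 1 × 6 = 679.4 kN.
Design strength φR_n = 0.7 × 679.4 = 476 kN.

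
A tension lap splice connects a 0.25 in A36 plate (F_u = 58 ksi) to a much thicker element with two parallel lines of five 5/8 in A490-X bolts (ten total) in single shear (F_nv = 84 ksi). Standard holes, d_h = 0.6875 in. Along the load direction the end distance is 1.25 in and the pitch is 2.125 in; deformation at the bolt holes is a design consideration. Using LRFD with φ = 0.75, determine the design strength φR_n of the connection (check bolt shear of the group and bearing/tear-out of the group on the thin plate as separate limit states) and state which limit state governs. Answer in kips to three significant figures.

Bolt shear: A_b = π·0.625²/4 = 0.3068 in²; R_n = 84 × 0.3068 × 10 × 1 = 257.7 kips → 0.75 × 257.7 = 193 kips.
Bearing (1.2 l_c t F_u ≤ 2.4 d t F_u): upper limit = 2.4·0.625·0.25·58 = 21.75 kips.
  Edge l_c = 1.25 − 0.6875/2 = 0.9062 → r_n = 15.77 kips; interior l_c = 2.125 − 0.6875 = 1.438 → r_n = 21.75 kips.
  R_n,bearing = 2·15.77 + 8·21.75 = 205.5 kips → 0.75 × 205.5 = 154 kips.
Bearing governs: 154 kips.

154 kips (bearing governs)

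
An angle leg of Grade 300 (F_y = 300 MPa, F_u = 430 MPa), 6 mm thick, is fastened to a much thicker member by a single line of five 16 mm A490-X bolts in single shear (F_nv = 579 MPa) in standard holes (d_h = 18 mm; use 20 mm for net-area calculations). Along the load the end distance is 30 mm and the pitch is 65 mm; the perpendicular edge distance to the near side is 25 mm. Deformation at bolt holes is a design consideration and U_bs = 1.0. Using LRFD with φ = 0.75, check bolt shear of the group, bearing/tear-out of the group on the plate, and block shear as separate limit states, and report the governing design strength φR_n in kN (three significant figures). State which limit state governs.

261 kN (block shear governs)

Bolt shear: A_b = π·16²/4 = 201.1 mm²; R_n = 579 × 201.1 × 5 × 1 / 1000 = 582.1 kN → 0.75 × 582.1 = 437 kN.
Bearing: edge l_c = 21, r_n = 65.02 kN; interior l_c = 47, r_n = 99.07 kN; R_n = 65.02 + 4·99.07 = 461.3 kN → 346 kN.
Block shear: A_gv = 1740, A_nv = 1200, A_nt = 90 mm²; R_n = min(0.6F_uA_nv, 0.6F_yA_gv) + U_bs·F_u·A_nt = 348.3 kN → 261 kN.
Block shear governs: 261 kN.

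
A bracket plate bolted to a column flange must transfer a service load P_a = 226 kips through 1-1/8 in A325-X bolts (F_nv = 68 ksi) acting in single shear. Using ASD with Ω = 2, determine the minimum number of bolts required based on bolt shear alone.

7 bolts

A_b = π·1.125²/4 = 0.994 in².
Per-bolt allowable strength R_n/Ω = 68 × 0.994 × 1 / 2 = 33.8 kips.
n ≥ 226 / 33.8 = 6.687 → use 7 bolts.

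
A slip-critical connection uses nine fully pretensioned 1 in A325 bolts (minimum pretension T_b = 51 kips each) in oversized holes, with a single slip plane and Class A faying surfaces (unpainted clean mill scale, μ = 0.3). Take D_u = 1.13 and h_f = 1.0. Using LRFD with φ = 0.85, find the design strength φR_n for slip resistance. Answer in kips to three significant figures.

132 kips

R_n = μ · D_u · h_f · T_b · n_s · n_b = 0.3 × 1.13 × 1.0 × 51 × 1 × 9 = 155.6 kips.
Design strength φR_n = 0.85 × 155.6 = 132 kips.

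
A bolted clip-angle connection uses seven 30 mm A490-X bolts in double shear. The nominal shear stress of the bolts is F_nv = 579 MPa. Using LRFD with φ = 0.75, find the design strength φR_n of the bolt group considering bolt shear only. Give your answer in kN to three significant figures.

A_b = π × 30² / 4 = 706.9 mm².
R_n = F_nv · A_b · n · n_s = 579 × 706.9 × 7 × 2 / 1000 = 5730 kN.
Design strength φR_n = 0.75 × 5730 = 4300 kN.

4300 kN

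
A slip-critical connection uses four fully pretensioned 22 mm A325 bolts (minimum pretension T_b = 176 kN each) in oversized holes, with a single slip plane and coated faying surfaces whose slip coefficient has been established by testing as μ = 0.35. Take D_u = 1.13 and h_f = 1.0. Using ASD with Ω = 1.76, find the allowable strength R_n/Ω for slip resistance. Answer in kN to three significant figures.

R_n = μ · D_u · h_f · T_b · n_s · n_b = 0.35 × 1.13 × 1.0 × 176 × 1 × 4 = 278.4 kN.
Allowable strength R_n/Ω = 278.4 / 1.76 = 158 kN.

158 kN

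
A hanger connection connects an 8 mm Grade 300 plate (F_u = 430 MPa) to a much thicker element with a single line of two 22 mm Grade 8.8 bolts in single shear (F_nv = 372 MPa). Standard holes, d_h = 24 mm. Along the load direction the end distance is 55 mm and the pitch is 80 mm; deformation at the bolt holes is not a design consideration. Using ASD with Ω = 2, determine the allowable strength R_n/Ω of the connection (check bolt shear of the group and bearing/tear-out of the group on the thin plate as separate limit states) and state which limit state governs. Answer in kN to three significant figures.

141 kN (bolt shear governs)

Bolt shear: A_b = π·22²/4 = 380.1 mm²; R_n = 372 × 380.1 × 2 × 1 / 1000 = 282.8 kN → 282.8 / 2 = 141 kN.
Bearing (1.5 l_c t F_u ≤ 3.0 d t F_u): upper limit = 3.0·22·8·430 / 1000 = 227 kN.
  Edge l_c = 55 − 24/2 = 43 → r_n = 221.9 kN; interior l_c = 80 − 24 = 56 → r_n = 227 kN.
  R_n,bearing = 1·221.9 + 1·227 = 448.9 kN → 448.9 / 2 = 224 kN.
Bolt shear governs: 141 kN.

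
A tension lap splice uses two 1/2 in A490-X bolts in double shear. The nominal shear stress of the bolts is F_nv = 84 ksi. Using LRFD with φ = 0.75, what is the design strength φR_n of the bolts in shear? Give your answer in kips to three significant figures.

49.5 kips

A_b = π × 0.5² / 4 = 0.1963 in².
R_n = F_nv · A_b · n · n_s = 84 × 0.1963 × 2 × 2 = 65.97 kips.
Design strength φR_n = 0.75 × 65.97 = 49.5 kips.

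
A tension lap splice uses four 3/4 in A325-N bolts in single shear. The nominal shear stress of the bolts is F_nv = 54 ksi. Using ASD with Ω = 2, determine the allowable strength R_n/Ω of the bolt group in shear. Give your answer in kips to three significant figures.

A_b = π × 0.75² / 4 = 0.4418 in².
R_n = F_nv · A_b · n · n_s = 54 × 0.4418 × 4 × 1 = 95.43 kips.
Allowable strength R_n/Ω = 95.43 / 2 = 47.7 kips.

47.7 kips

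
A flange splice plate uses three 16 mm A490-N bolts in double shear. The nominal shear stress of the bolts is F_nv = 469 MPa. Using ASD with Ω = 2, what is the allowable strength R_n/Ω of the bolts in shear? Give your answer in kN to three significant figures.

283 kN

A_b = π × 16² / 4 = 201.1 mm².
R_n = F_nv · A_b · n · n_s = 469 × 201.1 × 3 × 2 / 1000 = 565.8 kN.
Allowable strength R_n/Ω = 565.8 / 2 = 283 kN.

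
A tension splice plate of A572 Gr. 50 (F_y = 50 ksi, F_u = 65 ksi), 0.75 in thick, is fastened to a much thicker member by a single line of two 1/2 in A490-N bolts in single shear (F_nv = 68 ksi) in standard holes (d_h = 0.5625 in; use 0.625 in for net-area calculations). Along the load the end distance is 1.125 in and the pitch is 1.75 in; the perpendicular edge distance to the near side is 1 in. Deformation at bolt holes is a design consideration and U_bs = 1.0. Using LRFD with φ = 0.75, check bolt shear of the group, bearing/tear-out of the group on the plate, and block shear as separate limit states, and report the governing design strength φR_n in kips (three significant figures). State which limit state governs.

Bolt shear: A_b = π·0.5²/4 = 0.1963 in²; R_n = 68 × 0.1963 × 2 × 1 = 26.7 kips → 0.75 × 26.7 = 20 kips.
Bearing: edge l_c = 0.8438, r_n = 49.36 kips; interior l_c = 1.188, r_n = 58.5 kips; R_n = 49.36 + 1·58.5 = 107.9 kips → 80.9 kips.
Block shear: A_gv = 2.156, A_nv = 1.453, A_nt = 0.5156 in²; R_n = min(0.6F_uA_nv, 0.6F_yA_gv) + U_bs·F_u·A_nt = 90.19 kips → 67.6 kips.
Bolt shear governs: 20 kips.

20 kips (bolt shear governs)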